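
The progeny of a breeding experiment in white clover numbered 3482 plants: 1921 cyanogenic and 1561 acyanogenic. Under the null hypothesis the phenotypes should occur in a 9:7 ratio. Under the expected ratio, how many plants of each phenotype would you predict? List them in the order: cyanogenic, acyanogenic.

1958.625, 1523.375

The 9:7 ratio has 16 parts, so with N = 3482 the expected counts are:
  cyanogenic: 3482 × 9/16 = 1958.625
  acyanogenic: 3482 × 7/16 = 1523.375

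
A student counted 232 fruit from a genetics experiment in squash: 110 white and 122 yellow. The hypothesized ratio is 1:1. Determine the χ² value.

0.621

Under the 1:1 hypothesis (Σ ratio = 2, N = 232):
  white: 232 × 1/2 = 116
  yellow: 232 × 1/2 = 116
χ² = Σ (O − E)² / E
  white: (110 − 116)² / 116 = 0.3103
  yellow: (122 − 116)² / 116 = 0.3103
χ² = 0.3103 + 0.3103 = 0.6206 ≈ 0.621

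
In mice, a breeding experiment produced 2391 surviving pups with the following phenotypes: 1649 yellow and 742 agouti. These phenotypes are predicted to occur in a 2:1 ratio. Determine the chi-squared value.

5.693

Under the 2:1 hypothesis (Σ ratio = 3, N = 2391):
  yellow: 2391 × 2/3 = 1594
  agouti: 2391 × 1/3 = 797
χ² = Σ (O − E)² / E
  yellow: (1649 − 1594)² / 1594 = 1.8977
  agouti: (742 − 797)² / 797 = 3.7955
χ² = 1.8977 + 3.7955 = 5.6932 ≈ 5.693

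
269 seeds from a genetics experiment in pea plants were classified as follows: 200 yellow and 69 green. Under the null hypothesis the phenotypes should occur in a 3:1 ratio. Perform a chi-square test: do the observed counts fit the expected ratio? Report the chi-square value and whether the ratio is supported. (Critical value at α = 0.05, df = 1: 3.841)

The 3:1 ratio has 4 parts, so with N = 269 the expected counts are:
  yellow: 269 × 3/4 = 201.75
  green: 269 × 1/4 = 67.25
χ² = Σ (O − E)² / E
  yellow: (200 − 201.75)² / 201.75 = 0.0152
  green: (69 − 67.25)² / 67.25 = 0.0455
χ² = 0.0152 + 0.0455 = 0.0607 ≈ 0.061
Degrees of freedom = 2 − 1 = 1; critical value at α = 0.05 is 3.841.
Since 0.061 < 3.841, we fail to reject the null hypothesis — the data are consistent with the 3:1 ratio.

0.061; consistent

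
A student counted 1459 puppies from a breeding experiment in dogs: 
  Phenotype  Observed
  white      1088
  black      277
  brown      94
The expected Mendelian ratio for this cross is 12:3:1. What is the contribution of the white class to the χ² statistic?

0.036

Expected counts for N = 1459 under a 12:3:1 ratio (total parts = 16):
  white: 1459 × 12/16 = 1094.25
  black: 1459 × 3/16 = 273.5625
  brown: 1459 × 1/16 = 91.1875
Contribution of white: (1088 − 1094.25)² / 1094.25 = 0.0357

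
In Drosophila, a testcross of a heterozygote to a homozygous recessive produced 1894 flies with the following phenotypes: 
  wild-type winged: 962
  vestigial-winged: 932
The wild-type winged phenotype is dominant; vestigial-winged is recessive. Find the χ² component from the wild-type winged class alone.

A testcross of a heterozygote (Aa × aa) gives a 1:1 phenotypic ratio.
Total ratio parts = 2. Expected numbers out of 1894:
  wild-type winged: 1894 × 1/2 = 947
  vestigial-winged: 1894 × 1/2 = 947
Contribution of wild-type winged: (962 − 947)² / 947 = 0.2376

0.238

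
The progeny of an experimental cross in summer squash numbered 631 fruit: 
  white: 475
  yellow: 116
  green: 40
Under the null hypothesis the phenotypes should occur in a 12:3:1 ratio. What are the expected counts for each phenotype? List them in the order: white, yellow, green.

473.25, 118.3125, 39.4375

Under the 12:3:1 hypothesis (Σ ratio = 16, N = 631):
  white: 631 × 12/16 = 473.25
  yellow: 631 × 3/16 = 118.3125
  green: 631 × 1/16 = 39.4375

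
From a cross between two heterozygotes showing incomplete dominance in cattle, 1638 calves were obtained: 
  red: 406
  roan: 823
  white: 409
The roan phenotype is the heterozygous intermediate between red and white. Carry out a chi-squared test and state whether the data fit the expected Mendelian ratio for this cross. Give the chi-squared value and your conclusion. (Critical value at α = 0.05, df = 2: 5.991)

With incomplete dominance, a heterozygote × heterozygote cross gives a 1:2:1 phenotypic ratio.
Expected counts for N = 1638 under a 1:2:1 ratio (total parts = 4):
  red: 1638 × 1/4 = 409.5
  roan: 1638 × 2/4 = 819
  white: 1638 × 1/4 = 409.5
χ² = Σ (O − E)² / E
  red: (406 − 409.5)² / 409.5 = 0.0299
  roan: (823 − 819)² / 819 = 0.0195
  white: (409 − 409.5)² / 409.5 = 0.0006
χ² = 0.0299 + 0.0195 + 0.0006 = 0.050
Degrees of freedom = 3 − 1 = 2; critical value at α = 0.05 is 5.991.
Since 0.050 < 5.991, we fail to reject the null hypothesis — the data are consistent with the 1:2:1 ratio.

0.050; consistent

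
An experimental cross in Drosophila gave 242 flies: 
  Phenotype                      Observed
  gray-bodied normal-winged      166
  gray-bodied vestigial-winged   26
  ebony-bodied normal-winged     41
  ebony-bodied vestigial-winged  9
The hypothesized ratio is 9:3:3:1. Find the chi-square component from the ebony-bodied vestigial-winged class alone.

Under the 9:3:3:1 hypothesis (Σ ratio = 16, N = 242):
  gray-bodied normal-winged: 242 × 9/16 = 136.125
  gray-bodied vestigial-winged: 242 × 3/16 = 45.375
  ebony-bodied normal-winged: 242 × 3/16 = 45.375
  ebony-bodied vestigial-winged: 242 × 1/16 = 15.125
Contribution of ebony-bodied vestigial-winged: (9 − 15.125)² / 15.125 = 2.4804

2.480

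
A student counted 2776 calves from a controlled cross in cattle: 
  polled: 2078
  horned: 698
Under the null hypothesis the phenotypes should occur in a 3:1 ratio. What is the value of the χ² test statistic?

0.031

The 3:1 ratio has 4 parts, so with N = 2776 the expected counts are:
  polled: 2776 × 3/4 = 2082
  horned: 2776 × 1/4 = 694
χ² = Σ (O − E)² / E
  polled: (2078 − 2082)² / 2082 = 0.0077
  horned: (698 − 694)² / 694 = 0.0231
χ² = 0.0077 + 0.0231 = 0.0308 ≈ 0.031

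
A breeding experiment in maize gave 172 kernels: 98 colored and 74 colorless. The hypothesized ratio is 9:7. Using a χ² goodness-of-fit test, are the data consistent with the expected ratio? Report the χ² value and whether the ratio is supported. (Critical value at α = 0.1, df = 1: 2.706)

0.037; consistent

Under the 9:7 hypothesis (Σ ratio = 16, N = 172):
  colored: 172 × 9/16 = 96.75
  colorless: 172 × 7/16 = 75.25
χ² = Σ (O − E)² / E
  colored: (98 − 96.75)² / 96.75 = 0.0161
  colorless: (74 − 75.25)² / 75.25 = 0.0208
χ² = 0.0161 + 0.0208 = 0.0369 ≈ 0.037
Degrees of freedom = 2 − 1 = 1; critical value at α = 0.1 is 2.706.
Since 0.037 < 2.706, we fail to reject the null hypothesis — the data are consistent with the 9:7 ratio.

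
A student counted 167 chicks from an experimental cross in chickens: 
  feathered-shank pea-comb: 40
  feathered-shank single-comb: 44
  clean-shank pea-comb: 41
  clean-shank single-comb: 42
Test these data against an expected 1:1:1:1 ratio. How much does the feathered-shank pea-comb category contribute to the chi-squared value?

0.073

Under the 1:1:1:1 hypothesis (Σ ratio = 4, N = 167):
  feathered-shank pea-comb: 167 × 1/4 = 41.75
  feathered-shank single-comb: 167 × 1/4 = 41.75
  clean-shank pea-comb: 167 × 1/4 = 41.75
  clean-shank single-comb: 167 × 1/4 = 41.75
Contribution of feathered-shank pea-comb: (40 − 41.75)² / 41.75 = 0.0734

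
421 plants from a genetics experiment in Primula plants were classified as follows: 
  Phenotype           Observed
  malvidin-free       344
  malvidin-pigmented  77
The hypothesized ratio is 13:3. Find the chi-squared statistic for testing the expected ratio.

0.059

Expected counts for N = 421 under a 13:3 ratio (total parts = 16):
  malvidin-free: 421 × 13/16 = 342.0625
  malvidin-pigmented: 421 × 3/16 = 78.9375
χ² = Σ (O − E)² / E
  malvidin-free: (344 − 342.0625)² / 342.0625 = 0.0110
  malvidin-pigmented: (77 − 78.9375)² / 78.9375 = 0.0476
χ² = 0.0110 + 0.0476 = 0.0586 ≈ 0.059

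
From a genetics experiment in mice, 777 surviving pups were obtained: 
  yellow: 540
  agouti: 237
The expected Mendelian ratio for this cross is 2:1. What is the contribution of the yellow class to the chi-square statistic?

The 2:1 ratio has 3 parts, so with N = 777 the expected counts are:
  yellow: 777 × 2/3 = 518
  agouti: 777 × 1/3 = 259
Contribution of yellow: (540 − 518)² / 518 = 0.9344

0.934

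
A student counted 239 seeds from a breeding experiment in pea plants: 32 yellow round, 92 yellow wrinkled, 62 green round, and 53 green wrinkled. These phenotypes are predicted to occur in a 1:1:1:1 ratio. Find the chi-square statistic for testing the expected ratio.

Total ratio parts = 4. Expected numbers out of 239:
  yellow round: 239 × 1/4 = 59.75
  yellow wrinkled: 239 × 1/4 = 59.75
  green round: 239 × 1/4 = 59.75
  green wrinkled: 239 × 1/4 = 59.75
χ² = Σ (O − E)² / E
  yellow round: (32 − 59.75)² / 59.75 = 12.8881
  yellow wrinkled: (92 − 59.75)² / 59.75 = 17.4069
  green round: (62 − 59.75)² / 59.75 = 0.0847
  green wrinkled: (53 − 59.75)² / 59.75 = 0.7626
χ² = 12.8881 + 17.4069 + 0.0847 + 0.7626 = 31.1423 ≈ 31.142

31.142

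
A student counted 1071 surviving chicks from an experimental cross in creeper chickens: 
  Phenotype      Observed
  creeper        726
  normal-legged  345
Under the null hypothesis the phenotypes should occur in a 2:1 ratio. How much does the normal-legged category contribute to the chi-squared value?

The 2:1 ratio has 3 parts, so with N = 1071 the expected counts are:
  creeper: 1071 × 2/3 = 714
  normal-legged: 1071 × 1/3 = 357
Contribution of normal-legged: (345 − 357)² / 357 = 0.4034

0.403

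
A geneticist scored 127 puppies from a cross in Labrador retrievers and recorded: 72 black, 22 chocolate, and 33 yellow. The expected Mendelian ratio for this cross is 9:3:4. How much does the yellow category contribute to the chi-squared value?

0.049

Total ratio parts = 16. Expected numbers out of 127:
  black: 127 × 9/16 = 71.4375
  chocolate: 127 × 3/16 = 23.8125
  yellow: 127 × 4/16 = 31.75
Contribution of yellow: (33 − 31.75)² / 31.75 = 0.0492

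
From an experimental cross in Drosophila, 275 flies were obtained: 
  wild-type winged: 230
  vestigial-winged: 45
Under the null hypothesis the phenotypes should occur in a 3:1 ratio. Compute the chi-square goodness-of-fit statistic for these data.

Expected counts for N = 275 under a 3:1 ratio (total parts = 4):
  wild-type winged: 275 × 3/4 = 206.25
  vestigial-winged: 275 × 1/4 = 68.75
χ² = Σ (O − E)² / E
  wild-type winged: (230 − 206.25)² / 206.25 = 2.7348
  vestigial-winged: (45 − 68.75)² / 68.75 = 8.2045
χ² = 2.7348 + 8.2045 = 10.9393 ≈ 10.939

10.939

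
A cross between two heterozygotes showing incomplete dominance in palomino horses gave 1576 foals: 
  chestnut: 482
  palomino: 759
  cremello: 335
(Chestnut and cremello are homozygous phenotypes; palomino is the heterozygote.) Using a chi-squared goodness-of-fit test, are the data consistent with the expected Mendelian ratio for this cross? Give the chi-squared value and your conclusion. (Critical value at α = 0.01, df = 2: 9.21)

29.557; not consistent

With incomplete dominance, a heterozygote × heterozygote cross gives a 1:2:1 phenotypic ratio.
Total ratio parts = 4. Expected numbers out of 1576:
  chestnut: 1576 × 1/4 = 394
  palomino: 1576 × 2/4 = 788
  cremello: 1576 × 1/4 = 394
χ² = Σ (O − E)² / E
  chestnut: (482 − 394)² / 394 = 19.6548
  palomino: (759 − 788)² / 788 = 1.0673
  cremello: (335 − 394)² / 394 = 8.8350
χ² = 19.6548 + 1.0673 + 8.8350 = 29.5571 ≈ 29.557
Degrees of freedom = 3 − 1 = 2; critical value at α = 0.01 is 9.21.
Since 29.557 > 9.21, we reject the null hypothesis — the data do not fit the 1:2:1 ratio.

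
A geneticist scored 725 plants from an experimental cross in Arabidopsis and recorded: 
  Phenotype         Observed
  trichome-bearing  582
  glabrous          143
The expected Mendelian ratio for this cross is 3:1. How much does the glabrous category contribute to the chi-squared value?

8.072

Under the 3:1 hypothesis (Σ ratio = 4, N = 725):
  trichome-bearing: 725 × 3/4 = 543.75
  glabrous: 725 × 1/4 = 181.25
Contribution of glabrous: (143 − 181.25)² / 181.25 = 8.0721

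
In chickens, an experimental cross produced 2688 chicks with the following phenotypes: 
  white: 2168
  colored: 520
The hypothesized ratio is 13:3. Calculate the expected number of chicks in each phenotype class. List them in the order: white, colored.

2184, 504

Total ratio parts = 16. Expected numbers out of 2688:
  white: 2688 × 13/16 = 2184
  colored: 2688 × 3/16 = 504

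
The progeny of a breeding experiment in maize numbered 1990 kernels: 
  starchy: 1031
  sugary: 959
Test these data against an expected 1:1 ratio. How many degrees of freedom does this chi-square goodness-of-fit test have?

A goodness-of-fit test with 2 phenotype classes has df = 2 − 1 = 1.

1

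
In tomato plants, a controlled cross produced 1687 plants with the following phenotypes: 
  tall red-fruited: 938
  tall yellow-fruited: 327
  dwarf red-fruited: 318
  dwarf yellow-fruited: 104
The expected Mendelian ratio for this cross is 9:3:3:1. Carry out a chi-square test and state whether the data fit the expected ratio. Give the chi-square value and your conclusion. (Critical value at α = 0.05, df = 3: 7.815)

0.516; consistent

The 9:3:3:1 ratio has 16 parts, so with N = 1687 the expected counts are:
  tall red-fruited: 1687 × 9/16 = 948.9375
  tall yellow-fruited: 1687 × 3/16 = 316.3125
  dwarf red-fruited: 1687 × 3/16 = 316.3125
  dwarf yellow-fruited: 1687 × 1/16 = 105.4375
χ² = Σ (O − E)² / E
  tall red-fruited: (938 − 948.9375)² / 948.9375 = 0.1261
  tall yellow-fruited: (327 − 316.3125)² / 316.3125 = 0.3611
  dwarf red-fruited: (318 − 316.3125)² / 316.3125 = 0.0090
  dwarf yellow-fruited: (104 − 105.4375)² / 105.4375 = 0.0196
χ² = 0.1261 + 0.3611 + 0.0090 + 0.0196 = 0.5158 ≈ 0.516
Degrees of freedom = 4 − 1 = 3; critical value at α = 0.05 is 7.815.
Since 0.516 < 7.815, we fail to reject the null hypothesis — the data are consistent with the 9:3:3:1 ratio.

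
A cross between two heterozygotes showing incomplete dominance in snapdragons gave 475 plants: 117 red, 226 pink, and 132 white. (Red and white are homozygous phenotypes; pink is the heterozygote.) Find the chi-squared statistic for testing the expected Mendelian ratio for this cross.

2.061

With incomplete dominance, a heterozygote × heterozygote cross gives a 1:2:1 phenotypic ratio.
Expected counts for N = 475 under a 1:2:1 ratio (total parts = 4):
  red: 475 × 1/4 = 118.75
  pink: 475 × 2/4 = 237.5
  white: 475 × 1/4 = 118.75
χ² = Σ (O − E)² / E
  red: (117 − 118.75)² / 118.75 = 0.0258
  pink: (226 − 237.5)² / 237.5 = 0.5568
  white: (132 − 118.75)² / 118.75 = 1.4784
χ² = 0.0258 + 0.5568 + 1.4784 = 2.061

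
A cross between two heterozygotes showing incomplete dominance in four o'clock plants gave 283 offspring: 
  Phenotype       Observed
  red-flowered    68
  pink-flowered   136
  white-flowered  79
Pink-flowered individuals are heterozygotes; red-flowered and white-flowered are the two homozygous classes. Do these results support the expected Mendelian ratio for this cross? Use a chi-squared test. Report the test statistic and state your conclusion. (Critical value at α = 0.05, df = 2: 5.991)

1.283; consistent

With incomplete dominance, a heterozygote × heterozygote cross gives a 1:2:1 phenotypic ratio.
The 1:2:1 ratio has 4 parts, so with N = 283 the expected counts are:
  red-flowered: 283 × 1/4 = 70.75
  pink-flowered: 283 × 2/4 = 141.5
  white-flowered: 283 × 1/4 = 70.75
χ² = Σ (O − E)² / E
  red-flowered: (68 − 70.75)² / 70.75 = 0.1069
  pink-flowered: (136 − 141.5)² / 141.5 = 0.2138
  white-flowered: (79 − 70.75)² / 70.75 = 0.9620
χ² = 0.1069 + 0.2138 + 0.9620 = 1.2827 ≈ 1.283
Degrees of freedom = 3 − 1 = 2; critical value at α = 0.05 is 5.991.
Since 1.283 < 5.991, we fail to reject the null hypothesis — the data are consistent with the 1:2:1 ratio.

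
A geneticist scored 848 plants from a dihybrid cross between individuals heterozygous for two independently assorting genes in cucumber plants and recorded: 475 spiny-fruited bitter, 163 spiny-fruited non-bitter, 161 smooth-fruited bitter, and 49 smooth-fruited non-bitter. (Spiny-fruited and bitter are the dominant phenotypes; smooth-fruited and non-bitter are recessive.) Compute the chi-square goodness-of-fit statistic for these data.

0.436

A dihybrid F₂ with independent assortment and complete dominance at both loci gives a 9:3:3:1 phenotypic ratio.
Total ratio parts = 16. Expected numbers out of 848:
  spiny-fruited bitter: 848 × 9/16 = 477
  spiny-fruited non-bitter: 848 × 3/16 = 159
  smooth-fruited bitter: 848 × 3/16 = 159
  smooth-fruited non-bitter: 848 × 1/16 = 53
χ² = Σ (O − E)² / E
  spiny-fruited bitter: (475 − 477)² / 477 = 0.0084
  spiny-fruited non-bitter: (163 − 159)² / 159 = 0.1006
  smooth-fruited bitter: (161 − 159)² / 159 = 0.0252
  smooth-fruited non-bitter: (49 − 53)² / 53 = 0.3019
χ² = 0.0084 + 0.1006 + 0.0252 + 0.3019 = 0.4361 ≈ 0.436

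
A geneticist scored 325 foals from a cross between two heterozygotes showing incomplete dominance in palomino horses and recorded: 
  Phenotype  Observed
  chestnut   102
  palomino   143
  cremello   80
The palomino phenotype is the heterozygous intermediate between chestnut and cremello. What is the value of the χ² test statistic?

7.658

With incomplete dominance, a heterozygote × heterozygote cross gives a 1:2:1 phenotypic ratio.
Under the 1:2:1 hypothesis (Σ ratio = 4, N = 325):
  chestnut: 325 × 1/4 = 81.25
  palomino: 325 × 2/4 = 162.5
  cremello: 325 × 1/4 = 81.25
χ² = Σ (O − E)² / E
  chestnut: (102 − 81.25)² / 81.25 = 5.2992
  palomino: (143 − 162.5)² / 162.5 = 2.3400
  cremello: (80 − 81.25)² / 81.25 = 0.0192
χ² = 5.2992 + 2.3400 + 0.0192 = 7.6584 ≈ 7.658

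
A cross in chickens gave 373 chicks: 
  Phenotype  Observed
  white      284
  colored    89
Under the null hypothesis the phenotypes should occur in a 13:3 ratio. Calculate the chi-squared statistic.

Under the 13:3 hypothesis (Σ ratio = 16, N = 373):
  white: 373 × 13/16 = 303.0625
  colored: 373 × 3/16 = 69.9375
χ² = Σ (O − E)² / E
  white: (284 − 303.0625)² / 303.0625 = 1.1990
  colored: (89 − 69.9375)² / 69.9375 = 5.1958
χ² = 1.1990 + 5.1958 = 6.3948 ≈ 6.395

6.395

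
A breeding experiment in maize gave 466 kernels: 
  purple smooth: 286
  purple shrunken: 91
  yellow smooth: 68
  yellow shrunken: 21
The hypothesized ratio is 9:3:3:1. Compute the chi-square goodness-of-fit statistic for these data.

Under the 9:3:3:1 hypothesis (Σ ratio = 16, N = 466):
  purple smooth: 466 × 9/16 = 262.125
  purple shrunken: 466 × 3/16 = 87.375
  yellow smooth: 466 × 3/16 = 87.375
  yellow shrunken: 466 × 1/16 = 29.125
χ² = Σ (O − E)² / E
  purple smooth: (286 − 262.125)² / 262.125 = 2.1746
  purple shrunken: (91 − 87.375)² / 87.375 = 0.1504
  yellow smooth: (68 − 87.375)² / 87.375 = 4.2963
  yellow shrunken: (21 − 29.125)² / 29.125 = 2.2666
χ² = 2.1746 + 0.1504 + 4.2963 + 2.2666 = 8.8879 ≈ 8.888

8.888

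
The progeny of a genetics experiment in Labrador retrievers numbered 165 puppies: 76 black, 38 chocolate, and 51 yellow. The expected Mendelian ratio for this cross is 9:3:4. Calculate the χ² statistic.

Expected counts for N = 165 under a 9:3:4 ratio (total parts = 16):
  black: 165 × 9/16 = 92.8125
  chocolate: 165 × 3/16 = 30.9375
  yellow: 165 × 4/16 = 41.25
χ² = Σ (O − E)² / E
  black: (76 − 92.8125)² / 92.8125 = 3.0455
  chocolate: (38 − 30.9375)² / 30.9375 = 1.6122
  yellow: (51 − 41.25)² / 41.25 = 2.3045
χ² = 3.0455 + 1.6122 + 2.3045 = 6.9622 ≈ 6.962

6.962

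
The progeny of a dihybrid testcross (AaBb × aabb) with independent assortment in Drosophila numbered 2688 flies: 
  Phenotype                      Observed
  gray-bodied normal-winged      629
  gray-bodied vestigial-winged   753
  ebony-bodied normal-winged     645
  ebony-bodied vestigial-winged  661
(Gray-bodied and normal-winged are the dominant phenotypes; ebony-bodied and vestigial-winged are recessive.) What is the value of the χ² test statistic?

13.780

A dihybrid testcross with independent assortment gives a 1:1:1:1 ratio.
Total ratio parts = 4. Expected numbers out of 2688:
  gray-bodied normal-winged: 2688 × 1/4 = 672
  gray-bodied vestigial-winged: 2688 × 1/4 = 672
  ebony-bodied normal-winged: 2688 × 1/4 = 672
  ebony-bodied vestigial-winged: 2688 × 1/4 = 672
χ² = Σ (O − E)² / E
  gray-bodied normal-winged: (629 − 672)² / 672 = 2.7515
  gray-bodied vestigial-winged: (753 − 672)² / 672 = 9.7634
  ebony-bodied normal-winged: (645 − 672)² / 672 = 1.0848
  ebony-bodied vestigial-winged: (661 − 672)² / 672 = 0.1801
χ² = 2.7515 + 9.7634 + 1.0848 + 0.1801 = 13.7798 ≈ 13.780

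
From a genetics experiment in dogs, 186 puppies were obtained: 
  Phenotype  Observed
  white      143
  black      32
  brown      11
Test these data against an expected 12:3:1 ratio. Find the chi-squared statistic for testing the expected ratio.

The 12:3:1 ratio has 16 parts, so with N = 186 the expected counts are:
  white: 186 × 12/16 = 139.5
  black: 186 × 3/16 = 34.875
  brown: 186 × 1/16 = 11.625
χ² = Σ (O − E)² / E
  white: (143 − 139.5)² / 139.5 = 0.0878
  black: (32 − 34.875)² / 34.875 = 0.2370
  brown: (11 − 11.625)² / 11.625 = 0.0336
χ² = 0.0878 + 0.2370 + 0.0336 = 0.3584 ≈ 0.358

0.358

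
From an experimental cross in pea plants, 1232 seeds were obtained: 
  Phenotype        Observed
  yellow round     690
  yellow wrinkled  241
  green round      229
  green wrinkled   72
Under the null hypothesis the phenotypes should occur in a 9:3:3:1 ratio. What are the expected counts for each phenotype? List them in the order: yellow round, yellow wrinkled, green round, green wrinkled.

693, 231, 231, 77

Under the 9:3:3:1 hypothesis (Σ ratio = 16, N = 1232):
  yellow round: 1232 × 9/16 = 693
  yellow wrinkled: 1232 × 3/16 = 231
  green round: 1232 × 3/16 = 231
  green wrinkled: 1232 × 1/16 = 77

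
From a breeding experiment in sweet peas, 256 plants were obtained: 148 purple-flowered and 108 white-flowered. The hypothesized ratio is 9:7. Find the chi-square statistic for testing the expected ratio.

0.254

Expected counts for N = 256 under a 9:7 ratio (total parts = 16):
  purple-flowered: 256 × 9/16 = 144
  white-flowered: 256 × 7/16 = 112
χ² = Σ (O − E)² / E
  purple-flowered: (148 − 144)² / 144 = 0.1111
  white-flowered: (108 − 112)² / 112 = 0.1429
χ² = 0.1111 + 0.1429 = 0.254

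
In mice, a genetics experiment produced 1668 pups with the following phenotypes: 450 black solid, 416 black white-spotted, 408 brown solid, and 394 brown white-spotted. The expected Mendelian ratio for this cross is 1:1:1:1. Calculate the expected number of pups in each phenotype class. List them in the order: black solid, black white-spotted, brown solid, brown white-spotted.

Expected counts for N = 1668 under a 1:1:1:1 ratio (total parts = 4):
  black solid: 1668 × 1/4 = 417
  black white-spotted: 1668 × 1/4 = 417
  brown solid: 1668 × 1/4 = 417
  brown white-spotted: 1668 × 1/4 = 417

417, 417, 417, 417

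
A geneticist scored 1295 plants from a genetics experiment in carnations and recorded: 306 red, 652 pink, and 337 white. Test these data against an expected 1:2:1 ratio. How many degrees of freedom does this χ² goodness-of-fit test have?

A goodness-of-fit test with 3 phenotype classes has df = 3 − 1 = 2.

2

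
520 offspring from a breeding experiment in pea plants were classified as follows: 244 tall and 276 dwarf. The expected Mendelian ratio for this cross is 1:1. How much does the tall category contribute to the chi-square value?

Under the 1:1 hypothesis (Σ ratio = 2, N = 520):
  tall: 520 × 1/2 = 260
  dwarf: 520 × 1/2 = 260
Contribution of tall: (244 − 260)² / 260 = 0.9846

0.985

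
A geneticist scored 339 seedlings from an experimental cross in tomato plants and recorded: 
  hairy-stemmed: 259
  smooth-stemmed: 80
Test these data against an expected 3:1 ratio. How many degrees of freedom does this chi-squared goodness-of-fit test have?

1

A goodness-of-fit test with 2 phenotype classes has df = 2 − 1 = 1.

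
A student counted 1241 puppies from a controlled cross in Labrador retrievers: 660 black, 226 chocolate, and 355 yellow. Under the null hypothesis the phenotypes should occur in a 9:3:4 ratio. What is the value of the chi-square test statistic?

8.722

Total ratio parts = 16. Expected numbers out of 1241:
  black: 1241 × 9/16 = 698.0625
  chocolate: 1241 × 3/16 = 232.6875
  yellow: 1241 × 4/16 = 310.25
χ² = Σ (O − E)² / E
  black: (660 − 698.0625)² / 698.0625 = 2.0754
  chocolate: (226 − 232.6875)² / 232.6875 = 0.1922
  yellow: (355 − 310.25)² / 310.25 = 6.4547
χ² = 2.0754 + 0.1922 + 6.4547 = 8.7223 ≈ 8.722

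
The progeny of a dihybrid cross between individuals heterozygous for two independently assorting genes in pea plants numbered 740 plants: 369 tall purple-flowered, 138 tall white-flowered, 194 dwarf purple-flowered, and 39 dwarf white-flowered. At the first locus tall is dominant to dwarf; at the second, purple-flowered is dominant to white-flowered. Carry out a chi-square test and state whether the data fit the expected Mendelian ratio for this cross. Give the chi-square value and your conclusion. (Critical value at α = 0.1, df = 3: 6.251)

A dihybrid F₂ with independent assortment and complete dominance at both loci gives a 9:3:3:1 phenotypic ratio.
Expected counts for N = 740 under a 9:3:3:1 ratio (total parts = 16):
  tall purple-flowered: 740 × 9/16 = 416.25
  tall white-flowered: 740 × 3/16 = 138.75
  dwarf purple-flowered: 740 × 3/16 = 138.75
  dwarf white-flowered: 740 × 1/16 = 46.25
χ² = Σ (O − E)² / E
  tall purple-flowered: (369 − 416.25)² / 416.25 = 5.3635
  tall white-flowered: (138 − 138.75)² / 138.75 = 0.0041
  dwarf purple-flowered: (194 − 138.75)² / 138.75 = 22.0005
  dwarf white-flowered: (39 − 46.25)² / 46.25 = 1.1365
χ² = 5.3635 + 0.0041 + 22.0005 + 1.1365 = 28.5046 ≈ 28.505
Degrees of freedom = 4 − 1 = 3; critical value at α = 0.1 is 6.251.
Since 28.505 > 6.251, we reject the null hypothesis — the data do not fit the 9:3:3:1 ratio.

28.505; not consistent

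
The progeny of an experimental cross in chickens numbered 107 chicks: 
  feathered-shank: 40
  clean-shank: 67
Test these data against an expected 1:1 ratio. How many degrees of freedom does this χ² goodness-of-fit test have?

1

A goodness-of-fit test with 2 phenotype classes has df = 2 − 1 = 1.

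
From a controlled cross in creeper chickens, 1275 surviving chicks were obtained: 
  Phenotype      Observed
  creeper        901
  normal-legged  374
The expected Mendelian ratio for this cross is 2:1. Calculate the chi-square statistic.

The 2:1 ratio has 3 parts, so with N = 1275 the expected counts are:
  creeper: 1275 × 2/3 = 850
  normal-legged: 1275 × 1/3 = 425
χ² = Σ (O − E)² / E
  creeper: (901 − 850)² / 850 = 3.0600
  normal-legged: (374 − 425)² / 425 = 6.1200
χ² = 3.0600 + 6.1200 = 9.180

9.180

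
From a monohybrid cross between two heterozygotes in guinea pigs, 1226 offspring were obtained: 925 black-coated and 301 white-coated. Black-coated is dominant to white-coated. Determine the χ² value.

For a monohybrid cross between heterozygotes with complete dominance, the expected phenotypic ratio is 3:1.
Under the 3:1 hypothesis (Σ ratio = 4, N = 1226):
  black-coated: 1226 × 3/4 = 919.5
  white-coated: 1226 × 1/4 = 306.5
χ² = Σ (O − E)² / E
  black-coated: (925 − 919.5)² / 919.5 = 0.0329
  white-coated: (301 − 306.5)² / 306.5 = 0.0987
χ² = 0.0329 + 0.0987 = 0.1316 ≈ 0.132

0.132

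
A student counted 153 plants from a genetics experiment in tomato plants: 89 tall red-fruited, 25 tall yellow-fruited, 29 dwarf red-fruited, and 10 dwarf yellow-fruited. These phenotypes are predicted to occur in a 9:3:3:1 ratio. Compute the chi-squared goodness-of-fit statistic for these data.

0.598

The 9:3:3:1 ratio has 16 parts, so with N = 153 the expected counts are:
  tall red-fruited: 153 × 9/16 = 86.0625
  tall yellow-fruited: 153 × 3/16 = 28.6875
  dwarf red-fruited: 153 × 3/16 = 28.6875
  dwarf yellow-fruited: 153 × 1/16 = 9.5625
χ² = Σ (O − E)² / E
  tall red-fruited: (89 − 86.0625)² / 86.0625 = 0.1003
  tall yellow-fruited: (25 − 28.6875)² / 28.6875 = 0.4740
  dwarf red-fruited: (29 − 28.6875)² / 28.6875 = 0.0034
  dwarf yellow-fruited: (10 − 9.5625)² / 9.5625 = 0.0200
χ² = 0.1003 + 0.4740 + 0.0034 + 0.0200 = 0.5977 ≈ 0.598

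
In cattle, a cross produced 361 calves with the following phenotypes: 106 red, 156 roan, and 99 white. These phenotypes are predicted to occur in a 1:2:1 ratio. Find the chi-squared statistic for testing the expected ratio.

6.922

Total ratio parts = 4. Expected numbers out of 361:
  red: 361 × 1/4 = 90.25
  roan: 361 × 2/4 = 180.5
  white: 361 × 1/4 = 90.25
χ² = Σ (O − E)² / E
  red: (106 − 90.25)² / 90.25 = 2.7486
  roan: (156 − 180.5)² / 180.5 = 3.3255
  white: (99 − 90.25)² / 90.25 = 0.8483
χ² = 2.7486 + 3.3255 + 0.8483 = 6.9224 ≈ 6.922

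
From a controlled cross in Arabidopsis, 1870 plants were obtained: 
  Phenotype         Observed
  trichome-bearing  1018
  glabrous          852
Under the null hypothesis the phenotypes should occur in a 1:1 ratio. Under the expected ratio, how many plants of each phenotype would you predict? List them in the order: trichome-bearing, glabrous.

Under the 1:1 hypothesis (Σ ratio = 2, N = 1870):
  trichome-bearing: 1870 × 1/2 = 935
  glabrous: 1870 × 1/2 = 935

935, 935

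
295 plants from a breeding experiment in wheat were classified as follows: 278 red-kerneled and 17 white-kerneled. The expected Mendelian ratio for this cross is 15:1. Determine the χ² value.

Expected counts for N = 295 under a 15:1 ratio (total parts = 16):
  red-kerneled: 295 × 15/16 = 276.5625
  white-kerneled: 295 × 1/16 = 18.4375
χ² = Σ (O − E)² / E
  red-kerneled: (278 − 276.5625)² / 276.5625 = 0.0075
  white-kerneled: (17 − 18.4375)² / 18.4375 = 0.1121
χ² = 0.0075 + 0.1121 = 0.1196 ≈ 0.120

0.120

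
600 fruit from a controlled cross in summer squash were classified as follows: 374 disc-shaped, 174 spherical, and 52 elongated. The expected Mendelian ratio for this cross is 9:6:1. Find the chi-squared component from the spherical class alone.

Expected counts for N = 600 under a 9:6:1 ratio (total parts = 16):
  disc-shaped: 600 × 9/16 = 337.5
  spherical: 600 × 6/16 = 225
  elongated: 600 × 1/16 = 37.5
Contribution of spherical: (174 − 225)² / 225 = 11.5600

11.560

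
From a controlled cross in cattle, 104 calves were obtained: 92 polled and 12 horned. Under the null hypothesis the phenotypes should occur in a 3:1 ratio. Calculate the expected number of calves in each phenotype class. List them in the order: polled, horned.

Under the 3:1 hypothesis (Σ ratio = 4, N = 104):
  polled: 104 × 3/4 = 78
  horned: 104 × 1/4 = 26

78, 26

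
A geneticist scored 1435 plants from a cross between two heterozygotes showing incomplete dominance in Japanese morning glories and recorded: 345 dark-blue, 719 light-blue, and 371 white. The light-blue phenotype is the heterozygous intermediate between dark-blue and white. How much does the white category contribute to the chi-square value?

0.418

With incomplete dominance, a heterozygote × heterozygote cross gives a 1:2:1 phenotypic ratio.
Under the 1:2:1 hypothesis (Σ ratio = 4, N = 1435):
  dark-blue: 1435 × 1/4 = 358.75
  light-blue: 1435 × 2/4 = 717.5
  white: 1435 × 1/4 = 358.75
Contribution of white: (371 − 358.75)² / 358.75 = 0.4183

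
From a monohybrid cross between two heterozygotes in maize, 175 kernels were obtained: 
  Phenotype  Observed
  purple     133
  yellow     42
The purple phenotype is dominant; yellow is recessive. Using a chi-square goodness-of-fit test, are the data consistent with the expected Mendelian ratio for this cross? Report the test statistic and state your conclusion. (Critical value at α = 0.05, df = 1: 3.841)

For a monohybrid cross between heterozygotes with complete dominance, the expected phenotypic ratio is 3:1.
Expected counts for N = 175 under a 3:1 ratio (total parts = 4):
  purple: 175 × 3/4 = 131.25
  yellow: 175 × 1/4 = 43.75
χ² = Σ (O − E)² / E
  purple: (133 − 131.25)² / 131.25 = 0.0233
  yellow: (42 − 43.75)² / 43.75 = 0.0700
χ² = 0.0233 + 0.0700 = 0.0933 ≈ 0.093
Degrees of freedom = 2 − 1 = 1; critical value at α = 0.05 is 3.841.
Since 0.093 < 3.841, we fail to reject the null hypothesis — the data are consistent with the 3:1 ratio.

0.093; consistent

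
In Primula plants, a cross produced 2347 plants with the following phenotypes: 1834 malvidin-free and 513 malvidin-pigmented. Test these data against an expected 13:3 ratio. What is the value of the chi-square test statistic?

Expected counts for N = 2347 under a 13:3 ratio (total parts = 16):
  malvidin-free: 2347 × 13/16 = 1906.9375
  malvidin-pigmented: 2347 × 3/16 = 440.0625
χ² = Σ (O − E)² / E
  malvidin-free: (1834 − 1906.9375)² / 1906.9375 = 2.7898
  malvidin-pigmented: (513 − 440.0625)² / 440.0625 = 12.0889
χ² = 2.7898 + 12.0889 = 14.8787 ≈ 14.879

14.879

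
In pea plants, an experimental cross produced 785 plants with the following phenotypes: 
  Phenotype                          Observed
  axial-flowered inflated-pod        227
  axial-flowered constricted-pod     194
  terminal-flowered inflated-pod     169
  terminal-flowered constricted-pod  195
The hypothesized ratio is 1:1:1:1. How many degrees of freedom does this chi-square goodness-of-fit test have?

3

A goodness-of-fit test with 4 phenotype classes has df = 4 − 1 = 3.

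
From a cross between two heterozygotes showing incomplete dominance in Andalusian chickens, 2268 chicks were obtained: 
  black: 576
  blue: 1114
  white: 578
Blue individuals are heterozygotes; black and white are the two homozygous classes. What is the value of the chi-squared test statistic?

0.709

With incomplete dominance, a heterozygote × heterozygote cross gives a 1:2:1 phenotypic ratio.
Under the 1:2:1 hypothesis (Σ ratio = 4, N = 2268):
  black: 2268 × 1/4 = 567
  blue: 2268 × 2/4 = 1134
  white: 2268 × 1/4 = 567
χ² = Σ (O − E)² / E
  black: (576 − 567)² / 567 = 0.1429
  blue: (1114 − 1134)² / 1134 = 0.3527
  white: (578 − 567)² / 567 = 0.2134
χ² = 0.1429 + 0.3527 + 0.2134 = 0.709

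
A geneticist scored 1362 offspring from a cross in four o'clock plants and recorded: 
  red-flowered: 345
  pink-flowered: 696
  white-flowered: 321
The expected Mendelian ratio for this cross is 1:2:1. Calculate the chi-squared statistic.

1.507

Under the 1:2:1 hypothesis (Σ ratio = 4, N = 1362):
  red-flowered: 1362 × 1/4 = 340.5
  pink-flowered: 1362 × 2/4 = 681
  white-flowered: 1362 × 1/4 = 340.5
χ² = Σ (O − E)² / E
  red-flowered: (345 − 340.5)² / 340.5 = 0.0595
  pink-flowered: (696 − 681)² / 681 = 0.3304
  white-flowered: (321 − 340.5)² / 340.5 = 1.1167
χ² = 0.0595 + 0.3304 + 1.1167 = 1.5066 ≈ 1.507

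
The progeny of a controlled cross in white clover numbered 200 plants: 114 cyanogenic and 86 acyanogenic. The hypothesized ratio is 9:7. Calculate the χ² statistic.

0.046

The 9:7 ratio has 16 parts, so with N = 200 the expected counts are:
  cyanogenic: 200 × 9/16 = 112.5
  acyanogenic: 200 × 7/16 = 87.5
χ² = Σ (O − E)² / E
  cyanogenic: (114 − 112.5)² / 112.5 = 0.0200
  acyanogenic: (86 − 87.5)² / 87.5 = 0.0257
χ² = 0.0200 + 0.0257 = 0.0457 ≈ 0.046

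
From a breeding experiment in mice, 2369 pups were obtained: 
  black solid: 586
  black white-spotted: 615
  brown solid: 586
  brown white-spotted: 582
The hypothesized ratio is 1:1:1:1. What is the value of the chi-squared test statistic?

Under the 1:1:1:1 hypothesis (Σ ratio = 4, N = 2369):
  black solid: 2369 × 1/4 = 592.25
  black white-spotted: 2369 × 1/4 = 592.25
  brown solid: 2369 × 1/4 = 592.25
  brown white-spotted: 2369 × 1/4 = 592.25
χ² = Σ (O − E)² / E
  black solid: (586 − 592.25)² / 592.25 = 0.0660
  black white-spotted: (615 − 592.25)² / 592.25 = 0.8739
  brown solid: (586 − 592.25)² / 592.25 = 0.0660
  brown white-spotted: (582 − 592.25)² / 592.25 = 0.1774
χ² = 0.0660 + 0.8739 + 0.0660 + 0.1774 = 1.1833 ≈ 1.183

1.183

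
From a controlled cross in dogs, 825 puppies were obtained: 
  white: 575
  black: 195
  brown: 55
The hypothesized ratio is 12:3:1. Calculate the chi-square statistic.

13.828

Total ratio parts = 16. Expected numbers out of 825:
  white: 825 × 12/16 = 618.75
  black: 825 × 3/16 = 154.6875
  brown: 825 × 1/16 = 51.5625
χ² = Σ (O − E)² / E
  white: (575 − 618.75)² / 618.75 = 3.0934
  black: (195 − 154.6875)² / 154.6875 = 10.5057
  brown: (55 − 51.5625)² / 51.5625 = 0.2292
χ² = 3.0934 + 10.5057 + 0.2292 = 13.8283 ≈ 13.828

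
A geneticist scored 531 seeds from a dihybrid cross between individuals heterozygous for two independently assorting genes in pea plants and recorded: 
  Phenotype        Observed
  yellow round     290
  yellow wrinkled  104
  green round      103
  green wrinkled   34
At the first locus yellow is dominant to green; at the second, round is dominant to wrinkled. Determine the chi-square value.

A dihybrid F₂ with independent assortment and complete dominance at both loci gives a 9:3:3:1 phenotypic ratio.
Expected counts for N = 531 under a 9:3:3:1 ratio (total parts = 16):
  yellow round: 531 × 9/16 = 298.6875
  yellow wrinkled: 531 × 3/16 = 99.5625
  green round: 531 × 3/16 = 99.5625
  green wrinkled: 531 × 1/16 = 33.1875
χ² = Σ (O − E)² / E
  yellow round: (290 − 298.6875)² / 298.6875 = 0.2527
  yellow wrinkled: (104 − 99.5625)² / 99.5625 = 0.1978
  green round: (103 − 99.5625)² / 99.5625 = 0.1187
  green wrinkled: (34 − 33.1875)² / 33.1875 = 0.0199
χ² = 0.2527 + 0.1978 + 0.1187 + 0.0199 = 0.5891 ≈ 0.589

0.589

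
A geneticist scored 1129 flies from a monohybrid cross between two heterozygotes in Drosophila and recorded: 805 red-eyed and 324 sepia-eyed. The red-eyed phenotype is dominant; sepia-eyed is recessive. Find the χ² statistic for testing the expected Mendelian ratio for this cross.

8.234

For a monohybrid cross between heterozygotes with complete dominance, the expected phenotypic ratio is 3:1.
Total ratio parts = 4. Expected numbers out of 1129:
  red-eyed: 1129 × 3/4 = 846.75
  sepia-eyed: 1129 × 1/4 = 282.25
χ² = Σ (O − E)² / E
  red-eyed: (805 − 846.75)² / 846.75 = 2.0585
  sepia-eyed: (324 − 282.25)² / 282.25 = 6.1756
χ² = 2.0585 + 6.1756 = 8.2341 ≈ 8.234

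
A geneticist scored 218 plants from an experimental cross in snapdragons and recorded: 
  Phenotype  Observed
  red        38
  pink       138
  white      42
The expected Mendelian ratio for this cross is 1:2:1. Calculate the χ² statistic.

15.578

The 1:2:1 ratio has 4 parts, so with N = 218 the expected counts are:
  red: 218 × 1/4 = 54.5
  pink: 218 × 2/4 = 109
  white: 218 × 1/4 = 54.5
χ² = Σ (O − E)² / E
  red: (38 − 54.5)² / 54.5 = 4.9954
  pink: (138 − 109)² / 109 = 7.7156
  white: (42 − 54.5)² / 54.5 = 2.8670
χ² = 4.9954 + 7.7156 + 2.8670 = 15.578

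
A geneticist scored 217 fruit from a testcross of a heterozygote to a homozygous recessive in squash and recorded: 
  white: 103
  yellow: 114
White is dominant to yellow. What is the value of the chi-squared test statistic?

A testcross of a heterozygote (Aa × aa) gives a 1:1 phenotypic ratio.
Expected counts for N = 217 under a 1:1 ratio (total parts = 2):
  white: 217 × 1/2 = 108.5
  yellow: 217 × 1/2 = 108.5
χ² = Σ (O − E)² / E
  white: (103 − 108.5)² / 108.5 = 0.2788
  yellow: (114 − 108.5)² / 108.5 = 0.2788
χ² = 0.2788 + 0.2788 = 0.5576 ≈ 0.558

0.558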